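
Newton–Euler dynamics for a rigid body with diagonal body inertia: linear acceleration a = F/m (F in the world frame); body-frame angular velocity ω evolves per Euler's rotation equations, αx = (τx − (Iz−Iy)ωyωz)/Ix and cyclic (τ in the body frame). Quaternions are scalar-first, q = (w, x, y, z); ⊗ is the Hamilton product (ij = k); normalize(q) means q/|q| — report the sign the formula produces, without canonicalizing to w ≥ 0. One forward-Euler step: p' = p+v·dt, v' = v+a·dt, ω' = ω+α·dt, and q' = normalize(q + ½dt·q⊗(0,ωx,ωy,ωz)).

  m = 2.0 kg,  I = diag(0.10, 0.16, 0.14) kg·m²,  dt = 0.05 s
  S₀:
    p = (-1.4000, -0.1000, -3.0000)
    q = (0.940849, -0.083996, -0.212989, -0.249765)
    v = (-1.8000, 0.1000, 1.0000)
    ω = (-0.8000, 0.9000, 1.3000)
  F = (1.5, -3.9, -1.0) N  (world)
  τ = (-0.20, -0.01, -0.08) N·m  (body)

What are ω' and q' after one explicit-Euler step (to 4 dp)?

ω×(Iω) gyroscopic = (-0.0234, 0.0416, -0.0432)
angular accel α = (-1.7660, -0.3225, -0.2629)
ω' = ω + α·dt = (-0.8883, 0.8839, 1.2869)
2q̇ = q⊗(0,ω) = (0.4491878, -0.8047764, 1.1557709, 0.9771161)
updated quaternion q' = (0.9511, -0.1040, -0.1839, -0.2251)

ω' = (-0.8883, 0.8839, 1.2869)
q' = (0.9511, -0.1040, -0.1839, -0.2251)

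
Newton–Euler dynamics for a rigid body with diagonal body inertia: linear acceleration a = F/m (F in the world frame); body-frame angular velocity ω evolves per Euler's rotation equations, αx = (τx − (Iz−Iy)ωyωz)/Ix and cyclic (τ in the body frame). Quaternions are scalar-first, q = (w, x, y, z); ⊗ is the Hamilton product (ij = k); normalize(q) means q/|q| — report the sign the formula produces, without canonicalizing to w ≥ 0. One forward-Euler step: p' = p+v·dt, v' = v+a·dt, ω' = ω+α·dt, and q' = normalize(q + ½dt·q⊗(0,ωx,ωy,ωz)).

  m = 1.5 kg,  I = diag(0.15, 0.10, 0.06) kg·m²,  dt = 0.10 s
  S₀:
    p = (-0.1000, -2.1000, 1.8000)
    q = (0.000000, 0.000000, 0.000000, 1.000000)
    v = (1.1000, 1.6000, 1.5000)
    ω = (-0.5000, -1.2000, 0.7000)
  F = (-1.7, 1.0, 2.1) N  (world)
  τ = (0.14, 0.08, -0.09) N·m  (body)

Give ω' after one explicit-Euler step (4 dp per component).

ω' = (-0.4291, -1.0885, 0.6000)

α = I⁻¹(τ − ω×Iω) = (0.7093, 1.1150, -1.0000)
ω + α·dt = (-0.4291, -1.0885, 0.6000)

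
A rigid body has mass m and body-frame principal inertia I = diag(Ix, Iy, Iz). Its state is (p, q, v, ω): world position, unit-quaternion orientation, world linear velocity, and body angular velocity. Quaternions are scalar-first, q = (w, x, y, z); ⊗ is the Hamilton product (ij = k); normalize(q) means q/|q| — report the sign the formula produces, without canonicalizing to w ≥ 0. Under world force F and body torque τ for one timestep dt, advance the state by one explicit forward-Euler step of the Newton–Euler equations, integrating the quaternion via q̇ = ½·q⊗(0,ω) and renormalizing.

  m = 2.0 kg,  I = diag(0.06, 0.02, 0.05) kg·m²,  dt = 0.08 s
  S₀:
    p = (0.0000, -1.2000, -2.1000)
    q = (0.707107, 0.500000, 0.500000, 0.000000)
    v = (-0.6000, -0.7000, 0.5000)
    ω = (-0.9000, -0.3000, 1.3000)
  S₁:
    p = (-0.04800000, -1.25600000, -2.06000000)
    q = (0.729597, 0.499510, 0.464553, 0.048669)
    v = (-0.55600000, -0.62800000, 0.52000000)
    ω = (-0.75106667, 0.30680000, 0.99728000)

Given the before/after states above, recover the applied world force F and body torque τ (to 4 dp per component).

Δv = v₁−v₀ = (0.04400000, 0.07200000, 0.02000000)
applied force F = (1.1000, 1.8000, 0.5000)
Δω = ω₁−ω₀ = (0.14893333, 0.60680000, -0.30272000)
ω₀×(Iω₀) = (-0.0117, -0.0117, -0.0108)
I·α + gyro = (0.1000, 0.1400, -0.2000)

F = (1.1000, 1.8000, 0.5000)
τ = (0.1000, 0.1400, -0.2000)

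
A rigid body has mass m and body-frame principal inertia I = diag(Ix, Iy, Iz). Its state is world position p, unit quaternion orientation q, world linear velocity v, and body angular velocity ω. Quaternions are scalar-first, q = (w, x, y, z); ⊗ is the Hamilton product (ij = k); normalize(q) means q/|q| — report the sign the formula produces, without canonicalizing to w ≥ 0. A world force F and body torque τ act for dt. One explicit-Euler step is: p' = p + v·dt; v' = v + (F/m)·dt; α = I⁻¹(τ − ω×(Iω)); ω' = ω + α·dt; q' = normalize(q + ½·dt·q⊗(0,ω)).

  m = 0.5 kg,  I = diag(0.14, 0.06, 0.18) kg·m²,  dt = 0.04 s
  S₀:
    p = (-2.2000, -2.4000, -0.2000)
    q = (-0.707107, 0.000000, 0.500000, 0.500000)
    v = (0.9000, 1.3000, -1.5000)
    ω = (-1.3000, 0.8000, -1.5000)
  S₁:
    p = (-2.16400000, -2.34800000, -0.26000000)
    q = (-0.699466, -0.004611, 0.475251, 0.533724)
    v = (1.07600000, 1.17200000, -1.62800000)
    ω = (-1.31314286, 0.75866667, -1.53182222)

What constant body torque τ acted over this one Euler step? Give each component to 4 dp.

τ = (-0.1900, -0.1400, -0.0600)

rate change Δω = (-0.01314286, -0.04133333, -0.03182222)
I·α + gyro = (-0.1900, -0.1400, -0.0600)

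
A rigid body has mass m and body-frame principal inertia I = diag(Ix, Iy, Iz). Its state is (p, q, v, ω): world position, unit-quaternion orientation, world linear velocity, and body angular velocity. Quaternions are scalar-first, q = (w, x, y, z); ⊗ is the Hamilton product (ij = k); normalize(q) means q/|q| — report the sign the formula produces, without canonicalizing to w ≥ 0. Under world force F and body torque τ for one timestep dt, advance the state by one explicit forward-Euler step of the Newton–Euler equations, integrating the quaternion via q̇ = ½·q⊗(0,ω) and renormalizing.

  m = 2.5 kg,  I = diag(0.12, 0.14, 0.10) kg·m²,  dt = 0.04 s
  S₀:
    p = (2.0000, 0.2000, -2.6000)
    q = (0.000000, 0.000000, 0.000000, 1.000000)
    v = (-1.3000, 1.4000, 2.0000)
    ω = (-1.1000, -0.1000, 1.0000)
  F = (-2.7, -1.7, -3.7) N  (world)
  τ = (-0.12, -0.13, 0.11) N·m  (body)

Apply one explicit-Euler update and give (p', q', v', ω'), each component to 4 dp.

p' = (1.9480, 0.2560, -2.5200)
q' = (-0.0200, 0.0020, -0.0220, 0.9996)
v' = (-1.3432, 1.3728, 1.9408)
ω' = (-1.1413, -0.1309, 1.0431)

linear accel F/m = (-1.0800, -0.6800, -1.4800)
new position p' = (1.9480, 0.2560, -2.5200)
v' = v + a·dt = (-1.3432, 1.3728, 1.9408)
precession coupling ω×(Iω) = (0.0040, -0.0220, 0.0022)
α = I⁻¹(τ − ω×Iω) = (-1.0333, -0.7714, 1.0780)
new body rate ω' = (-1.1413, -0.1309, 1.0431)
q⊗(0,ω) = (-1.0000000, 0.1000000, -1.1000000, 0.0000000)
q' = normalize(q + ½dt·q⊗(0,ω)) = (-0.0200, 0.0020, -0.0220, 0.9996)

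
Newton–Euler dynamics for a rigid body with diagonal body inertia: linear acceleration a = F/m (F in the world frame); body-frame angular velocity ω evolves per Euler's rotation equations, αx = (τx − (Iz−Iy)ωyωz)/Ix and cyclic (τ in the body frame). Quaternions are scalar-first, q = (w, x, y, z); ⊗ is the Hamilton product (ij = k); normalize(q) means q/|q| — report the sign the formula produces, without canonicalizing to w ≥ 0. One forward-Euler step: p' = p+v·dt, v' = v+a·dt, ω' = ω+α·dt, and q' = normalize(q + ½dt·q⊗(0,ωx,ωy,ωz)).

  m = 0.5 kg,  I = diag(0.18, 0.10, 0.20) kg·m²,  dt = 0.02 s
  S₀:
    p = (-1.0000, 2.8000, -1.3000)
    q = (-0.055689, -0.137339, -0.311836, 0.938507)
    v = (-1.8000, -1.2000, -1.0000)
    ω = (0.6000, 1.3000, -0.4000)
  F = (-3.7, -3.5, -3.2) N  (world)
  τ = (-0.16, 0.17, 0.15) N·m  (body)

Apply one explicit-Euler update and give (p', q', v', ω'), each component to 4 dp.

angular accel α = (-0.6000, 1.6520, 1.0620)
new body rate ω' = (0.5880, 1.3330, -0.3788)
Hamilton product q⊗(0,ω) = (0.8631930, -1.1287381, 0.4357729, 0.0308365)
q + ½dt·q⊗(0,ω), renormalized = (-0.0471, -0.1486, -0.3074, 0.9387)
a = F/m = (-7.4000, -7.0000, -6.4000)
p + v·dt = (-1.0360, 2.7760, -1.3200)
v' = v + a·dt = (-1.9480, -1.3400, -1.1280)

p' = (-1.0360, 2.7760, -1.3200)
q' = (-0.0471, -0.1486, -0.3074, 0.9387)
v' = (-1.9480, -1.3400, -1.1280)
ω' = (0.5880, 1.3330, -0.3788)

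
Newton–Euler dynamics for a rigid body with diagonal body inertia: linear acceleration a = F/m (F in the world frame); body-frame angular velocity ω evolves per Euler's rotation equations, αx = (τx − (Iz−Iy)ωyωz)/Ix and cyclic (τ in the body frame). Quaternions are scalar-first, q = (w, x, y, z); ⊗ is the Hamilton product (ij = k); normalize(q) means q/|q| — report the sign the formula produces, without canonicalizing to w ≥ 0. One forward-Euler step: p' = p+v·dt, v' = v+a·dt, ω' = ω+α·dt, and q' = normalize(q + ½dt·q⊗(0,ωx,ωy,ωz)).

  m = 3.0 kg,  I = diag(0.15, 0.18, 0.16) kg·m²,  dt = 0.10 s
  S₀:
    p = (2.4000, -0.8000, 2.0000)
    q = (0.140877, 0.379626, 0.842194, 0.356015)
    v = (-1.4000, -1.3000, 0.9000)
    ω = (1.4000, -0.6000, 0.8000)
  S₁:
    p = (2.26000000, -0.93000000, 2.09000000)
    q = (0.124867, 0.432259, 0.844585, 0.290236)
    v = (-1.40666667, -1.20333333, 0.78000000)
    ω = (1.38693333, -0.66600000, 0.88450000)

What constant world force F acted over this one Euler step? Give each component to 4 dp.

Δv = v₁−v₀ = (-0.00666667, 0.09666667, -0.12000000)
m·(v₁−v₀)/dt = (-0.2000, 2.9000, -3.6000)

F = (-0.2000, 2.9000, -3.6000)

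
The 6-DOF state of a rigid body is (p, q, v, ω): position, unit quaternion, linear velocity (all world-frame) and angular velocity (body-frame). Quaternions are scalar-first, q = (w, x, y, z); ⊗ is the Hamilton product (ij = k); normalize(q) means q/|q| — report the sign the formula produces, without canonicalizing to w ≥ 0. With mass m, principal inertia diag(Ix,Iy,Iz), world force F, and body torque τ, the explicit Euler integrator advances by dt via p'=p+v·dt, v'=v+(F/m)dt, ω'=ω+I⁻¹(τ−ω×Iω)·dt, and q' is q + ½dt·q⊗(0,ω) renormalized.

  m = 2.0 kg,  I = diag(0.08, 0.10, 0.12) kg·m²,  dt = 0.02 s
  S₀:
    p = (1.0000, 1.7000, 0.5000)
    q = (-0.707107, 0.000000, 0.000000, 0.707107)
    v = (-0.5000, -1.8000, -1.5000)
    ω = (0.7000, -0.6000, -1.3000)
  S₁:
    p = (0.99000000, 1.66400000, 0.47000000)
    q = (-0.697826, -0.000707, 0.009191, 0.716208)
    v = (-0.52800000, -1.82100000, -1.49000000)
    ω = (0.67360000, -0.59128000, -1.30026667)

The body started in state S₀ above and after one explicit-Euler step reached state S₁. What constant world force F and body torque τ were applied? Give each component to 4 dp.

ω₁ − ω₀ = (-0.02640000, 0.00872000, -0.00026667)
τ = I·(Δω/dt) + ω₀×(Iω₀) = (-0.0900, 0.0800, -0.0100)
Δv = v₁−v₀ = (-0.02800000, -0.02100000, 0.01000000)
F = m·Δv/dt = (-2.8000, -2.1000, 1.0000)

F = (-2.8000, -2.1000, 1.0000)
τ = (-0.0900, 0.0800, -0.0100)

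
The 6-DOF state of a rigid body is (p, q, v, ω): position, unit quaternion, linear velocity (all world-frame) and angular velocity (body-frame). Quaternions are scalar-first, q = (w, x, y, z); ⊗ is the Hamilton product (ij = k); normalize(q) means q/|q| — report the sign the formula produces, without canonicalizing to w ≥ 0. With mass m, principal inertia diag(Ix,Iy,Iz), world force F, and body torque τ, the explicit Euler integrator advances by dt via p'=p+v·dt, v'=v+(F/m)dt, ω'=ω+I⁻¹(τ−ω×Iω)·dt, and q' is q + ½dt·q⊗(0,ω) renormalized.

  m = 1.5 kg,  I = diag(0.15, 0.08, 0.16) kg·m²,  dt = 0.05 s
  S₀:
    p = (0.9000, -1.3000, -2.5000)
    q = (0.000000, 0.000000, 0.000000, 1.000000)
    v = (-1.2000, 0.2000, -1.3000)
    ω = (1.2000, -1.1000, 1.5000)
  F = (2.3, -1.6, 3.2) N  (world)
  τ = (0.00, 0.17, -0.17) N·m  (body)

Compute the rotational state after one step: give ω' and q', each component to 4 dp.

ω' = (1.2440, -0.9825, 1.4180)
q' = (-0.0374, 0.0275, 0.0300, 0.9985)

precession coupling ω×(Iω) = (-0.1320, -0.0180, 0.0924)
angular accel α = (0.8800, 2.3500, -1.6400)
new body rate ω' = (1.2440, -0.9825, 1.4180)
q⊗(0,ω) = (-1.5000000, 1.1000000, 1.2000000, 0.0000000)
updated quaternion q' = (-0.0374, 0.0275, 0.0300, 0.9985)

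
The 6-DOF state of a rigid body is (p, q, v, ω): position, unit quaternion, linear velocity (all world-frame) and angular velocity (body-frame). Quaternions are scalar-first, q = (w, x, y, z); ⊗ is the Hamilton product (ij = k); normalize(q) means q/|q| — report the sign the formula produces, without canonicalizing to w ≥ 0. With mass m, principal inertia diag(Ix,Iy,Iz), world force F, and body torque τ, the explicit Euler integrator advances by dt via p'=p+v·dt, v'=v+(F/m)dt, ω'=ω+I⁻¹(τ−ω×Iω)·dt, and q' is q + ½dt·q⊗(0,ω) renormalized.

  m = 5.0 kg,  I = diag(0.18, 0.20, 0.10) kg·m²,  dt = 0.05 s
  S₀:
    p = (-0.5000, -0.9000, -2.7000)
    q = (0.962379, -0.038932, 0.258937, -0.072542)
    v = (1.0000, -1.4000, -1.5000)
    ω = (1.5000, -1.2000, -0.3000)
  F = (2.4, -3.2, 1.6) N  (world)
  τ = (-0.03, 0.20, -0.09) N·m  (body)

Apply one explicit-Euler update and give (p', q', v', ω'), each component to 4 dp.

ω×(Iω) gyroscopic = (-0.0360, -0.0360, -0.0360)
α = I⁻¹(τ − ω×Iω) = (0.0333, 1.1800, -0.5400)
new body rate ω' = (1.5017, -1.1410, -0.3270)
q⊗(0,ω) = (0.3473598, 1.2788370, -1.2753474, -0.6304008)
q' = normalize(q + ½dt·q⊗(0,ω)) = (0.9699, -0.0070, 0.2268, -0.0882)
new position p' = (-0.4500, -0.9700, -2.7750)
new velocity v' = (1.0240, -1.4320, -1.4840)

p' = (-0.4500, -0.9700, -2.7750)
q' = (0.9699, -0.0070, 0.2268, -0.0882)
v' = (1.0240, -1.4320, -1.4840)
ω' = (1.5017, -1.1410, -0.3270)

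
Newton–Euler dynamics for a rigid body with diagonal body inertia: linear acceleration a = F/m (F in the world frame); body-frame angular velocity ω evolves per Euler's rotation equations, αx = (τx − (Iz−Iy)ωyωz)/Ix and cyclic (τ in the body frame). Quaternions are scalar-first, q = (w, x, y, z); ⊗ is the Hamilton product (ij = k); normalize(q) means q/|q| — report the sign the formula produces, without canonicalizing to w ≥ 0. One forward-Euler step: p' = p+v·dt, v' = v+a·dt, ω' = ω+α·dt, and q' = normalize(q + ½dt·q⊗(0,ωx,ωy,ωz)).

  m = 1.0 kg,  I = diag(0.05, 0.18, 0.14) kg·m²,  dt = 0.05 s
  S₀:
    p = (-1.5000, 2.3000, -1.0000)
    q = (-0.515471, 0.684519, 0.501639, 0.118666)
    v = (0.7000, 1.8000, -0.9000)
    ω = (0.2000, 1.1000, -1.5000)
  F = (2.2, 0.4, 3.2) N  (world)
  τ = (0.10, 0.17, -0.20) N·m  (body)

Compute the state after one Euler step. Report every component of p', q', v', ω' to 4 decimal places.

gyro term ω×Iω = (0.0660, 0.0270, 0.0286)
(τ − ω×Iω)/I = (0.6800, 0.7944, -1.6329)
ω + α·dt = (0.2340, 1.1397, -1.5816)
Hamilton product q⊗(0,ω) = (-0.5107077, -0.9860853, 0.4834936, 1.4258496)
q' = normalize(q + ½dt·q⊗(0,ω)) = (-0.5277, 0.6591, 0.5132, 0.1541)
linear accel F/m = (2.2000, 0.4000, 3.2000)
p + v·dt = (-1.4650, 2.3900, -1.0450)
new velocity v' = (0.8100, 1.8200, -0.7400)

p' = (-1.4650, 2.3900, -1.0450)
q' = (-0.5277, 0.6591, 0.5132, 0.1541)
v' = (0.8100, 1.8200, -0.7400)
ω' = (0.2340, 1.1397, -1.5816)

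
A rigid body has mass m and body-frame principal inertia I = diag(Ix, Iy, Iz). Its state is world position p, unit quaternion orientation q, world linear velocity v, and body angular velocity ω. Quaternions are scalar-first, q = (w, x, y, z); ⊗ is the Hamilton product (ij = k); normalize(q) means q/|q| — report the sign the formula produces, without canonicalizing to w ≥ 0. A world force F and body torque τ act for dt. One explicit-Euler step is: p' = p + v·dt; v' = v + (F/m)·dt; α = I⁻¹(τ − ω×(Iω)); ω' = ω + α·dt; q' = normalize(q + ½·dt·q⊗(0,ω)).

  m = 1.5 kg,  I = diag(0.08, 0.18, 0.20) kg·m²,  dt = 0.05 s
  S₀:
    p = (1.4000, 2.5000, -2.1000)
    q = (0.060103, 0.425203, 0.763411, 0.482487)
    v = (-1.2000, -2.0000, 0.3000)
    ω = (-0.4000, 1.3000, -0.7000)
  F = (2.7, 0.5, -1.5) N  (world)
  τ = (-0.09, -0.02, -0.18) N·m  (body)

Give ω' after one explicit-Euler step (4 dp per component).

ω' = (-0.4449, 1.3038, -0.7320)

angular accel α = (-0.8975, 0.0756, -0.6400)
ω + α·dt = (-0.4449, 1.3038, -0.7320)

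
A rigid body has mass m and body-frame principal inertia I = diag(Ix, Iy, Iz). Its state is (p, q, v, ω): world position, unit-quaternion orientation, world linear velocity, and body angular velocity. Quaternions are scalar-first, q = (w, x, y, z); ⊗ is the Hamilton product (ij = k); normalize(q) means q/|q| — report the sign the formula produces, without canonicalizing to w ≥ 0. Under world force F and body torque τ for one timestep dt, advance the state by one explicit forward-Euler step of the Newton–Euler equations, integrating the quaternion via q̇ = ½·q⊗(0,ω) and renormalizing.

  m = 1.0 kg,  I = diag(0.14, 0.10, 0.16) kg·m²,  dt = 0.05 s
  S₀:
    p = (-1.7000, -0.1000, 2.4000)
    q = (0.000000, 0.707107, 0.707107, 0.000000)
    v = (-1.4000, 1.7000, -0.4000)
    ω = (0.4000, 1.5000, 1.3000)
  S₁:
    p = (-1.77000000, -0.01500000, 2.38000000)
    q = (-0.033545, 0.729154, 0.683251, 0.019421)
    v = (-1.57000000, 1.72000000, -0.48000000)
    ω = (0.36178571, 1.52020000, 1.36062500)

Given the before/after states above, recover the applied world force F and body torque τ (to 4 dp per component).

velocity change Δv = (-0.17000000, 0.02000000, -0.08000000)
m·(v₁−v₀)/dt = (-3.4000, 0.4000, -1.6000)
rate change Δω = (-0.03821429, 0.02020000, 0.06062500)
gyro term ω₀×Iω₀ = (0.1170, -0.0104, -0.0240)
applied torque τ = (0.0100, 0.0300, 0.1700)

F = (-3.4000, 0.4000, -1.6000)
τ = (0.0100, 0.0300, 0.1700)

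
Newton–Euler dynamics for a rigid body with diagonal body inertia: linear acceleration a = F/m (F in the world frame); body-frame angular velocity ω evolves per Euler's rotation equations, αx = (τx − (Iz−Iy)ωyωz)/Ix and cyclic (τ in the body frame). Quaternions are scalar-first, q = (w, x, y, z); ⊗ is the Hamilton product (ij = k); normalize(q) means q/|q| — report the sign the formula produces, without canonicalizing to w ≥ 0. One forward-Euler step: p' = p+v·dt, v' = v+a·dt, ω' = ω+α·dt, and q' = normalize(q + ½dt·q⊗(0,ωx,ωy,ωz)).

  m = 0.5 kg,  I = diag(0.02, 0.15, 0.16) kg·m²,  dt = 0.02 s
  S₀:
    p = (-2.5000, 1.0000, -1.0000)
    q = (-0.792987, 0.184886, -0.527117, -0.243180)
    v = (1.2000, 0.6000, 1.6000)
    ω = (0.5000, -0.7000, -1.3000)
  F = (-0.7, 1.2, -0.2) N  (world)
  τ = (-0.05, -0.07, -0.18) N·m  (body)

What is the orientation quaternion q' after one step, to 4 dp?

2q̇ = q⊗(0,ω) = (-0.7775589, 0.1185326, 0.6738527, 1.1650214)
updated quaternion q' = (-0.8007, 0.1860, -0.5203, -0.2315)

q' = (-0.8007, 0.1860, -0.5203, -0.2315)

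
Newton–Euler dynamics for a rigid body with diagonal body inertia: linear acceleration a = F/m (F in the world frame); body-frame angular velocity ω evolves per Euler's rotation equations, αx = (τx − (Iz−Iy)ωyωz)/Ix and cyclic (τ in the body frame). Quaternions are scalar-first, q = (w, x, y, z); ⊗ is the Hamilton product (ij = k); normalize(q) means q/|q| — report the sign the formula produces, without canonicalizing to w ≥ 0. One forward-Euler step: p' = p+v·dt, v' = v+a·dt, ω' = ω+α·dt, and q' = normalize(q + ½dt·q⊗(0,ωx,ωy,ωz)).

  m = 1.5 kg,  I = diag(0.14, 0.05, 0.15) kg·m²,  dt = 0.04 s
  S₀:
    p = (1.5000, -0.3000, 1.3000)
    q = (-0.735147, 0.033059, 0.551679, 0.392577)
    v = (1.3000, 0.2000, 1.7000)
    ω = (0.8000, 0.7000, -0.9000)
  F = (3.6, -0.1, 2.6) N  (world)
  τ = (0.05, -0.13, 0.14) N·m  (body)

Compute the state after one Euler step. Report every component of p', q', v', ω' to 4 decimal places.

precession coupling ω×(Iω) = (-0.0630, 0.0072, -0.0504)
(τ − ω×Iω)/I = (0.8071, -2.7440, 1.2693)
ω' = ω + α·dt = (0.8323, 0.5902, -0.8492)
2q̇ = q⊗(0,ω) = (-0.0593032, -1.3594326, -0.1707882, 0.2434304)
updated quaternion q' = (-0.7360, 0.0059, 0.5481, 0.3973)
new position p' = (1.5520, -0.2920, 1.3680)
v + (F/m)dt = (1.3960, 0.1973, 1.7693)

p' = (1.5520, -0.2920, 1.3680)
q' = (-0.7360, 0.0059, 0.5481, 0.3973)
v' = (1.3960, 0.1973, 1.7693)
ω' = (0.8323, 0.5902, -0.8492)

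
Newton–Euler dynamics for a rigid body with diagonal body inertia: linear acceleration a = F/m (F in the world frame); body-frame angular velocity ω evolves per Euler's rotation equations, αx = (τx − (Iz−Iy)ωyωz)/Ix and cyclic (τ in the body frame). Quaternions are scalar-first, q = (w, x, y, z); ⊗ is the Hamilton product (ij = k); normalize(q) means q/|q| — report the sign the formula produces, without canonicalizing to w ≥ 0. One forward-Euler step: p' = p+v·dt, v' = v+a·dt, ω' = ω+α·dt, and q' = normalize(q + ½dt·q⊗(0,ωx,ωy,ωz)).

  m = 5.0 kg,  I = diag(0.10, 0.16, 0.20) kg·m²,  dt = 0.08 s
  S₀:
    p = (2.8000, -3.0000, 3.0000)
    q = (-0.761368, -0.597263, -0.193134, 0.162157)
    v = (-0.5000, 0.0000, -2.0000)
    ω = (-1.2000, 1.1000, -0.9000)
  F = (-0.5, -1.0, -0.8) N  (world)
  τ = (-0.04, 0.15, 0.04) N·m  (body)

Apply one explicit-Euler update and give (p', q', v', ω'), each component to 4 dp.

p' = (2.7600, -3.0000, 2.8400)
q' = (-0.7736, -0.5594, -0.2552, 0.1536)
v' = (-0.5080, -0.0160, -2.0128)
ω' = (-1.2003, 1.2290, -0.8523)

linear accel F/m = (-0.1000, -0.2000, -0.1600)
p + v·dt = (2.7600, -3.0000, 2.8400)
v' = v + a·dt = (-0.5080, -0.0160, -2.0128)
precession coupling ω×(Iω) = (-0.0396, -0.1080, -0.0792)
α = I⁻¹(τ − ω×Iω) = (-0.0040, 1.6125, 0.5960)
ω + α·dt = (-1.2003, 1.2290, -0.8523)
Hamilton product q⊗(0,ω) = (-0.3583269, 0.9090895, -1.5696299, -0.2035189)
q + ½dt·q⊗(0,ω), renormalized = (-0.7736, -0.5594, -0.2552, 0.1536)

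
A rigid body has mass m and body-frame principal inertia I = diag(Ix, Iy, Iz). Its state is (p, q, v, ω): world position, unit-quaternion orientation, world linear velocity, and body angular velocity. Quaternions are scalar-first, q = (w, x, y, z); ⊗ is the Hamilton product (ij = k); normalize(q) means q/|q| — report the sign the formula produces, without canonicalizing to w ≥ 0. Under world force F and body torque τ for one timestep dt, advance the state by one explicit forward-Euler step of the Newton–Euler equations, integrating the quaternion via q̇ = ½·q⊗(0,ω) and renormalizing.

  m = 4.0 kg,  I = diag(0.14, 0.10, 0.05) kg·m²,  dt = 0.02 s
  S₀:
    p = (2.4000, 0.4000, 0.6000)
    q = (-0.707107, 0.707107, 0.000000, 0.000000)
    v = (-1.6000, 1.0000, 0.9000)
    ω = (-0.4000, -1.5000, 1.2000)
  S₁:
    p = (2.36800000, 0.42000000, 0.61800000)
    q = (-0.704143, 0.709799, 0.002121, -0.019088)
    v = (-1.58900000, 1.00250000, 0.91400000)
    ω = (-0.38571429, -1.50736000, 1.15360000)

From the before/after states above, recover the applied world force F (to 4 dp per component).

F = (2.2000, 0.5000, 2.8000)

velocity change Δv = (0.01100000, 0.00250000, 0.01400000)
m·(v₁−v₀)/dt = (2.2000, 0.5000, 2.8000)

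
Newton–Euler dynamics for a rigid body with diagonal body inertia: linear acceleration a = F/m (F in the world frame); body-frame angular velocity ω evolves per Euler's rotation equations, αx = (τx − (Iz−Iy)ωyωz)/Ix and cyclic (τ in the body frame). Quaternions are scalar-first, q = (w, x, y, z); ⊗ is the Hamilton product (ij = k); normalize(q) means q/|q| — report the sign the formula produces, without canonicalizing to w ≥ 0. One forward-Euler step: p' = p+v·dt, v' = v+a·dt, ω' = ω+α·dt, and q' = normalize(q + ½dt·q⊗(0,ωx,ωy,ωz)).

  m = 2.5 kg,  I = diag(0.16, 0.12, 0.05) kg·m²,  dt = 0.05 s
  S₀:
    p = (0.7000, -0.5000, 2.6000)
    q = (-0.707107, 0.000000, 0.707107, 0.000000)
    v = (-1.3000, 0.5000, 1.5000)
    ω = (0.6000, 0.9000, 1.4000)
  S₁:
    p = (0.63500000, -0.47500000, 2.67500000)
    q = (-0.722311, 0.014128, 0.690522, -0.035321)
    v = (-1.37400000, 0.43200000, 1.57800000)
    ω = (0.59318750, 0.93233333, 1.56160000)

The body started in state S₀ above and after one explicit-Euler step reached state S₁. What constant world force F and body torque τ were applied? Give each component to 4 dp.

ω₁ − ω₀ = (-0.00681250, 0.03233333, 0.16160000)
ω₀×(Iω₀) = (-0.0882, 0.0924, -0.0216)
τ = I·(Δω/dt) + ω₀×(Iω₀) = (-0.1100, 0.1700, 0.1400)
Δv = v₁−v₀ = (-0.07400000, -0.06800000, 0.07800000)
F = m·Δv/dt = (-3.7000, -3.4000, 3.9000)

F = (-3.7000, -3.4000, 3.9000)
τ = (-0.1100, 0.1700, 0.1400)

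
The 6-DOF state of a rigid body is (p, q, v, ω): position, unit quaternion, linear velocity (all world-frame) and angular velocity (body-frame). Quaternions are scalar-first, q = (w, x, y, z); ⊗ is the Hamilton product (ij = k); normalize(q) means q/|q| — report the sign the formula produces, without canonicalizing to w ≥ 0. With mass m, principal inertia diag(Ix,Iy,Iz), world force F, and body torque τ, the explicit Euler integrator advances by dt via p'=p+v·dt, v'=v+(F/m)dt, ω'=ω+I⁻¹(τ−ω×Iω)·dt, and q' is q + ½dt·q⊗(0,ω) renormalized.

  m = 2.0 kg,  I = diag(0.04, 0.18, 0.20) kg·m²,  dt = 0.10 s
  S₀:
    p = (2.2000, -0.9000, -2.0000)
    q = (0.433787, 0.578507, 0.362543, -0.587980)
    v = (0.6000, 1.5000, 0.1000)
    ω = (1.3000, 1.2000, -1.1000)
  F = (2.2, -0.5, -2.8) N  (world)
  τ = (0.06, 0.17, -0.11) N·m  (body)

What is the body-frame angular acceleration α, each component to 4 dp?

α = (2.1600, -0.3267, -1.6420)

gyro term ω×Iω = (-0.0264, 0.2288, 0.2184)
α = I⁻¹(τ − ω×Iω) = (2.1600, -0.3267, -1.6420)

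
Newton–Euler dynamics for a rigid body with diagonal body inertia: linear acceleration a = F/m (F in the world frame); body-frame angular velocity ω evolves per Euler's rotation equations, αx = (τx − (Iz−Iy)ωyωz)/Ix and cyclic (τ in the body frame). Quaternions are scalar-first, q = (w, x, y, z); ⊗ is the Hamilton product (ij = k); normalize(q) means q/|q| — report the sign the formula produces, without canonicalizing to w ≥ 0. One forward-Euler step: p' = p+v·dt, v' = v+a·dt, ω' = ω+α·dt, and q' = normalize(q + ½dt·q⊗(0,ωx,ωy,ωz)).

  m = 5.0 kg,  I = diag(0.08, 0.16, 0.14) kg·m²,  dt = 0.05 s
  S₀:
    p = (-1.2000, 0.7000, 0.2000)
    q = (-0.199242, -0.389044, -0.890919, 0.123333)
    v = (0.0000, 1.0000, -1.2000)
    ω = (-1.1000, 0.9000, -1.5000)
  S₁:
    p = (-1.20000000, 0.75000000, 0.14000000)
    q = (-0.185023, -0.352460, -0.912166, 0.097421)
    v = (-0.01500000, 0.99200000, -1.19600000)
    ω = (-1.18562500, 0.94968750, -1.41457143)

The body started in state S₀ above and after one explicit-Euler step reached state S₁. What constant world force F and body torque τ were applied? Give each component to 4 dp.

ω₁ − ω₀ = (-0.08562500, 0.04968750, 0.08542857)
gyro term ω₀×Iω₀ = (0.0270, -0.0990, -0.0792)
τ = I·(Δω/dt) + ω₀×(Iω₀) = (-0.1100, 0.0600, 0.1600)
Δv = v₁−v₀ = (-0.01500000, -0.00800000, 0.00400000)
F = m·Δv/dt = (-1.5000, -0.8000, 0.4000)

F = (-1.5000, -0.8000, 0.4000)
τ = (-0.1100, 0.0600, 0.1600)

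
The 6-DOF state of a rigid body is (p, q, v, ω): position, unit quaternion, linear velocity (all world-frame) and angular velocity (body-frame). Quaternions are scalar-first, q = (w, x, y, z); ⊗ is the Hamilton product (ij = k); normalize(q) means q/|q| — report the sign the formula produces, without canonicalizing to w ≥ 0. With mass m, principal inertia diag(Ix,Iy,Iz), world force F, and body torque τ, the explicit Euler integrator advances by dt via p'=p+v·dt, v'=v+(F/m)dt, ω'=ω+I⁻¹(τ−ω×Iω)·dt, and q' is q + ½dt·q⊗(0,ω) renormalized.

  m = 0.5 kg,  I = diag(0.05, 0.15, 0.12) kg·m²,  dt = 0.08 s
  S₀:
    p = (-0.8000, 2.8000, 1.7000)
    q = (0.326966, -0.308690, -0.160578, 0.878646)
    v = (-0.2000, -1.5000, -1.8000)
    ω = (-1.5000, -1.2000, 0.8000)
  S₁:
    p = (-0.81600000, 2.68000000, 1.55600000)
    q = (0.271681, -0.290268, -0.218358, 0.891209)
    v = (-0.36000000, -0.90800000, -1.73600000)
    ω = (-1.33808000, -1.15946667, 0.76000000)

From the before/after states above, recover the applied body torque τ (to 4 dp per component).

Δω = ω₁−ω₀ = (0.16192000, 0.04053333, -0.04000000)
ω₀×(Iω₀) = (0.0288, 0.0840, 0.1800)
applied torque τ = (0.1300, 0.1600, 0.1200)

τ = (0.1300, 0.1600, 0.1200)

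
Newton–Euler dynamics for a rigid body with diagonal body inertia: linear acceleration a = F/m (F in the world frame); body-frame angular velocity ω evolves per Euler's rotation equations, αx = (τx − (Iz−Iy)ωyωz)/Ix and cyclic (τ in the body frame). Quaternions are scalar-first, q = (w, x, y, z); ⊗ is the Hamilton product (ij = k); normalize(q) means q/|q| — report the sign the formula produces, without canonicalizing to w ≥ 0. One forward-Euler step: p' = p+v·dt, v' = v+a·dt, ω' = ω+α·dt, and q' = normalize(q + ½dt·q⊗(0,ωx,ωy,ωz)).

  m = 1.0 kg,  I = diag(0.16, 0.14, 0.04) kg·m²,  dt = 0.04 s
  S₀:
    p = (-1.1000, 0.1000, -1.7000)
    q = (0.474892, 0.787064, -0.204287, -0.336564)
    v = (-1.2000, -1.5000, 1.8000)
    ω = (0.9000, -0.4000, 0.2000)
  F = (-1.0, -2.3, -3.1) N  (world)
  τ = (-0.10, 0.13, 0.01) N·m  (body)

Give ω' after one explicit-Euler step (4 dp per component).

ω' = (0.8730, -0.3690, 0.2028)

precession coupling ω×(Iω) = (0.0080, 0.0216, 0.0072)
α = I⁻¹(τ − ω×Iω) = (-0.6750, 0.7743, 0.0700)
new body rate ω' = (0.8730, -0.3690, 0.2028)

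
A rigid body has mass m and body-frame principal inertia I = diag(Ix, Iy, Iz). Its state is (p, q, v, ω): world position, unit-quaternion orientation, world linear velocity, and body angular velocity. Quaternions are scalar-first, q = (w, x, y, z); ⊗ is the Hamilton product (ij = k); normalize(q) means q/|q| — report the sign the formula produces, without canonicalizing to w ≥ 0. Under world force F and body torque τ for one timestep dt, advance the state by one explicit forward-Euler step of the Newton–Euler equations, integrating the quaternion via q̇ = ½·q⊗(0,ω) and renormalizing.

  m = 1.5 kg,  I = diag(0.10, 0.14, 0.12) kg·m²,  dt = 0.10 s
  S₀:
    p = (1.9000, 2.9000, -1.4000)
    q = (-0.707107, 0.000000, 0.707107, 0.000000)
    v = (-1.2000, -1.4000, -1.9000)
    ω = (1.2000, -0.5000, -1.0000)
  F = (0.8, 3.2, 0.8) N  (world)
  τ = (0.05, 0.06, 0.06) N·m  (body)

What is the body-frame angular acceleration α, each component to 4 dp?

α = (0.6000, 0.2571, 0.7000)

precession coupling ω×(Iω) = (-0.0100, 0.0240, -0.0240)
(τ − ω×Iω)/I = (0.6000, 0.2571, 0.7000)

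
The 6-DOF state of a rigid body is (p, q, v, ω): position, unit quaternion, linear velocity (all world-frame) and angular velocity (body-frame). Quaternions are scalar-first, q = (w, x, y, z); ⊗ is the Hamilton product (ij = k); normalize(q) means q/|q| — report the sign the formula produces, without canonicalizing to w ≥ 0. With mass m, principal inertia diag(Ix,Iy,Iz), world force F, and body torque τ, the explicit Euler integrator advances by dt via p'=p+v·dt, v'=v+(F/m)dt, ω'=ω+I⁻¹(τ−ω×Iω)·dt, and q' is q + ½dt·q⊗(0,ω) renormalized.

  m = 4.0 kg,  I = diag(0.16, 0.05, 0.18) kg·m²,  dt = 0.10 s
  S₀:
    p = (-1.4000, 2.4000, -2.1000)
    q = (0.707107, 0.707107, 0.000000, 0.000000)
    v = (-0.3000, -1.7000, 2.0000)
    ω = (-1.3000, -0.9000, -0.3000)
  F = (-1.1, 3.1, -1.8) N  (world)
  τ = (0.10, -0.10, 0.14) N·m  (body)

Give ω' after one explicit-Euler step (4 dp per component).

α = I⁻¹(τ − ω×Iω) = (0.4056, -1.8440, 1.4928)
ω' = ω + α·dt = (-1.2594, -1.0844, -0.1507)

ω' = (-1.2594, -1.0844, -0.1507)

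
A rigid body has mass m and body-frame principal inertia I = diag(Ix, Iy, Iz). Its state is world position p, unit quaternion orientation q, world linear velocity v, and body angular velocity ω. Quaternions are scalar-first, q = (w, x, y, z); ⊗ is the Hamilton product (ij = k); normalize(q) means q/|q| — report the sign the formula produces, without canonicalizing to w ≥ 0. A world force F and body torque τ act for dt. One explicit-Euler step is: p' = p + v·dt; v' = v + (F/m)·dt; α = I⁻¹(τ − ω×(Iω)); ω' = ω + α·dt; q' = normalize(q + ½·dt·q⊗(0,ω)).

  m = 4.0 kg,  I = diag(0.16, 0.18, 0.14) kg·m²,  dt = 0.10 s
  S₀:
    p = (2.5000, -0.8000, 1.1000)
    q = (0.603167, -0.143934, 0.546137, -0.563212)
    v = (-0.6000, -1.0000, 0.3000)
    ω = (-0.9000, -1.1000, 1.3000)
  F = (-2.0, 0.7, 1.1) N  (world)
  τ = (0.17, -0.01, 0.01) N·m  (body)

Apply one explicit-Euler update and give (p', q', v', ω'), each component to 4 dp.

p' = (2.4400, -0.9000, 1.1300)
q' = (0.6603, -0.1658, 0.5451, -0.4892)
v' = (-0.6500, -0.9825, 0.3275)
ω' = (-0.8295, -1.0926, 1.2930)

a = F/m = (-0.5000, 0.1750, 0.2750)
p' = p + v·dt = (2.4400, -0.9000, 1.1300)
v + (F/m)dt = (-0.6500, -0.9825, 0.3275)
angular accel α = (0.7050, 0.0744, -0.0700)
ω + α·dt = (-0.8295, -1.0926, 1.2930)
q⊗(0,ω) = (1.2033857, -0.4524054, 0.0305213, 1.4339678)
updated quaternion q' = (0.6603, -0.1658, 0.5451, -0.4892)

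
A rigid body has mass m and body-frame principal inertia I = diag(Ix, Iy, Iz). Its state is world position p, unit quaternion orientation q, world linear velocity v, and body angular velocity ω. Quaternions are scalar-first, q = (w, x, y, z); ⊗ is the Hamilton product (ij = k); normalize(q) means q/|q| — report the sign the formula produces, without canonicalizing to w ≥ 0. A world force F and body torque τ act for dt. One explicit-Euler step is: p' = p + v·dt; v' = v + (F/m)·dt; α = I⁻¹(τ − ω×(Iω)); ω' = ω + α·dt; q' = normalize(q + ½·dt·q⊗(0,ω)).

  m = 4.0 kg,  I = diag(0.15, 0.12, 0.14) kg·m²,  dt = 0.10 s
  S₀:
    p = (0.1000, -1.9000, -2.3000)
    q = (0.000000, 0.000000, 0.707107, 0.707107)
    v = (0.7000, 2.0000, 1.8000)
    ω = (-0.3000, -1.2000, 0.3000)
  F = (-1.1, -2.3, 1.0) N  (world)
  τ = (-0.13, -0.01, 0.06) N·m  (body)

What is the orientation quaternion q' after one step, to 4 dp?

2q̇ = q⊗(0,ω) = (0.6363963, 1.0606605, -0.2121321, 0.2121321)
q + ½dt·q⊗(0,ω), renormalized = (0.0318, 0.0529, 0.6951, 0.7163)

q' = (0.0318, 0.0529, 0.6951, 0.7163)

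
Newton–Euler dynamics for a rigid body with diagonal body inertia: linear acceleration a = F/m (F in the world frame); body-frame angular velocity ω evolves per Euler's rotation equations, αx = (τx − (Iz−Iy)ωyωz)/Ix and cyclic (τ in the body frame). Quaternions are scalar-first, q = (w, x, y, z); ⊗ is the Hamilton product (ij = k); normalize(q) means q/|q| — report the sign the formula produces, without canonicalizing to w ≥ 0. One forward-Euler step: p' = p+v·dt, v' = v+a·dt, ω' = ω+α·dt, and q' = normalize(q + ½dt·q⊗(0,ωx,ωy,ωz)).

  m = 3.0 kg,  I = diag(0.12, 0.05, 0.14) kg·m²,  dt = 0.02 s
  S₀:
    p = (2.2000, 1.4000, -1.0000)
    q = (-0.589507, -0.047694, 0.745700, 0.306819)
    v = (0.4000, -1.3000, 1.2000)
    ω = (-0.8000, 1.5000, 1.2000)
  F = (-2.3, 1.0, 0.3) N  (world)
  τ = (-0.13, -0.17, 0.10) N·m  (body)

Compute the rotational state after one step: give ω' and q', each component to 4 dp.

ω' = (-0.8487, 1.4243, 1.2023)
q' = (-0.6046, -0.0386, 0.7348, 0.3049)

α = I⁻¹(τ − ω×Iω) = (-2.4333, -3.7840, 0.1143)
new body rate ω' = (-0.8487, 1.4243, 1.2023)
2q̇ = q⊗(0,ω) = (-1.5248880, 0.9062171, -1.0724829, -0.1823894)
q + ½dt·q⊗(0,ω), renormalized = (-0.6046, -0.0386, 0.7348, 0.3049)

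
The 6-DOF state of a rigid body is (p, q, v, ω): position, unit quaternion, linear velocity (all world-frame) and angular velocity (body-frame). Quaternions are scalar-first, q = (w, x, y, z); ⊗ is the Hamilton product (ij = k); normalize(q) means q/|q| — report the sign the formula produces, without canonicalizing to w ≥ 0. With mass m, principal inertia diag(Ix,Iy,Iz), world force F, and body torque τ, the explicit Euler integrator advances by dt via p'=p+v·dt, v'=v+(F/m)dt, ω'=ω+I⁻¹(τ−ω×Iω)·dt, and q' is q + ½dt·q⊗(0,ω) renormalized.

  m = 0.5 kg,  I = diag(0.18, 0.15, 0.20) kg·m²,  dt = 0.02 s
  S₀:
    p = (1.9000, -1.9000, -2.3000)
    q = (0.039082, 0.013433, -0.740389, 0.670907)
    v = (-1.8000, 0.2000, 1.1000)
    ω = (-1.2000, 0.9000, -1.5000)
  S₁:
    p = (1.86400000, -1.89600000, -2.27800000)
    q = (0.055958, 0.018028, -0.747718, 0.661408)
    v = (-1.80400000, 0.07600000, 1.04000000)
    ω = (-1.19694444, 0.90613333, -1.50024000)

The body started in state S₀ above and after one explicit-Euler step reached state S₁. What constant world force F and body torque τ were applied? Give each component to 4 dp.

v₁ − v₀ = (-0.00400000, -0.12400000, -0.06000000)
applied force F = (-0.1000, -3.1000, -1.5000)
ω₁ − ω₀ = (0.00305556, 0.00613333, -0.00024000)
precession coupling = (-0.0675, -0.0360, 0.0324)
τ = I·(Δω/dt) + ω₀×(Iω₀) = (-0.0400, 0.0100, 0.0300)

F = (-0.1000, -3.1000, -1.5000)
τ = (-0.0400, 0.0100, 0.0300)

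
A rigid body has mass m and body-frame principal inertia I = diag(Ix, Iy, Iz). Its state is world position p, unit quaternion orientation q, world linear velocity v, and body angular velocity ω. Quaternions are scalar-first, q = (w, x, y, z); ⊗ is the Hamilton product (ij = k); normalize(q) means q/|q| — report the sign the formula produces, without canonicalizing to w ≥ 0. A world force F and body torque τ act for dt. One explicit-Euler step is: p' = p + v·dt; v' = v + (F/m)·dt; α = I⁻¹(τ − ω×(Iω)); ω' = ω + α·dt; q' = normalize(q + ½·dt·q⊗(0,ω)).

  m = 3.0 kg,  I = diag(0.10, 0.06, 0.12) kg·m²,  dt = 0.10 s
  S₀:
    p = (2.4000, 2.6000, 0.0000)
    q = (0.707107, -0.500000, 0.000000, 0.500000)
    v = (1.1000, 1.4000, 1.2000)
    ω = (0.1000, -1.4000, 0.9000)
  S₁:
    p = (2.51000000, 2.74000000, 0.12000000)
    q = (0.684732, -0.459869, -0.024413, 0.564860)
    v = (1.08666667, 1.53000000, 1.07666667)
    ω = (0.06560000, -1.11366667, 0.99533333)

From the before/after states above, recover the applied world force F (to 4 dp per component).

Δv = v₁−v₀ = (-0.01333333, 0.13000000, -0.12333333)
applied force F = (-0.4000, 3.9000, -3.7000)

F = (-0.4000, 3.9000, -3.7000)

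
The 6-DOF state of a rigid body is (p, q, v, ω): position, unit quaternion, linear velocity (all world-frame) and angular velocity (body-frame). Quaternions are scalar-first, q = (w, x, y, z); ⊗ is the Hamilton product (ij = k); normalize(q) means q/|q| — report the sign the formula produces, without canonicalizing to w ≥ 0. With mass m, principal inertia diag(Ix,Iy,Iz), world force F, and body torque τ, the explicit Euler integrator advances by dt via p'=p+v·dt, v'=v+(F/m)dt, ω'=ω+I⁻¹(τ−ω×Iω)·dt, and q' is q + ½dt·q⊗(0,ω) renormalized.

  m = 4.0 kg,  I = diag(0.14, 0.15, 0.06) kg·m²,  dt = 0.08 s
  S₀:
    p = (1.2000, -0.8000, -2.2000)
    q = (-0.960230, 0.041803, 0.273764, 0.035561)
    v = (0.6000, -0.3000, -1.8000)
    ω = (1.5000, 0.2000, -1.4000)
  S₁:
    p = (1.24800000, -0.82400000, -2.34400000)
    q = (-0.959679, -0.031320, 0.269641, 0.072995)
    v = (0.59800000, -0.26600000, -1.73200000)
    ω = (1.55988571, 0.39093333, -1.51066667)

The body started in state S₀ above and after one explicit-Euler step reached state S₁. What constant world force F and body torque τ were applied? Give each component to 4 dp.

F = (-0.1000, 1.7000, 3.4000)
τ = (0.1300, 0.1900, -0.0800)

Δω = ω₁−ω₀ = (0.05988571, 0.19093333, -0.11066667)
applied torque τ = (0.1300, 0.1900, -0.0800)
v₁ − v₀ = (-0.00200000, 0.03400000, 0.06800000)
F = m·Δv/dt = (-0.1000, 1.7000, 3.4000)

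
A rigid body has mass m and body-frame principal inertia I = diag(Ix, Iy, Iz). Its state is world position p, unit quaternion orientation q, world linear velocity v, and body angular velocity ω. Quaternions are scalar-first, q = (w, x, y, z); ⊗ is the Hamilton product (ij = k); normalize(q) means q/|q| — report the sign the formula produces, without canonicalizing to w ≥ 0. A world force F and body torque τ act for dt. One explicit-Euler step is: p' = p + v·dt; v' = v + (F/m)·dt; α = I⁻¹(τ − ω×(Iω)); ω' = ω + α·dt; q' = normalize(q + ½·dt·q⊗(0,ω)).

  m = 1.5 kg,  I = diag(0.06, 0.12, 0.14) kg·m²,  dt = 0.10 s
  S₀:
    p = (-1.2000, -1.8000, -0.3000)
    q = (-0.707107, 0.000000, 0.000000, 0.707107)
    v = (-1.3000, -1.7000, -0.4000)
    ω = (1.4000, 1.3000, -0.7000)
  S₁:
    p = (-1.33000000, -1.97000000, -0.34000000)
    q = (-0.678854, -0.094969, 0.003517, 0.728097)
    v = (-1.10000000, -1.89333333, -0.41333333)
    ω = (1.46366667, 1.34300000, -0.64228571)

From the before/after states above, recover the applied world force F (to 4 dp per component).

velocity change Δv = (0.20000000, -0.19333333, -0.01333333)
F = m·Δv/dt = (3.0000, -2.9000, -0.2000)

F = (3.0000, -2.9000, -0.2000)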